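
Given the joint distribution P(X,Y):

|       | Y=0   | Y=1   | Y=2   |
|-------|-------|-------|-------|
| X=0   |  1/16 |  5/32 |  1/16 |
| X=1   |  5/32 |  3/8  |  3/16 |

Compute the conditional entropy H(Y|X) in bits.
1.4632 bits

H(Y|X) = H(X,Y) - H(X)

H(X,Y) = -Σ_{x,y} P(x,y) log₂ P(x,y). Per-cell terms -P(x,y)·log₂P(x,y):
  X=0: 0.25000, 0.41845, 0.25000
  X=1: 0.41845, 0.53064, 0.45282
Sum of the 6 terms: H(X,Y) = 2.32036 bits

Marginal of X (row sums):
  P(X=0) = 1/16 + 5/32 + 1/16 = 9/32
  P(X=1) = 5/32 + 3/8 + 3/16 = 23/32
H(X) = -[(9/32)·log₂(9/32) + (23/32)·log₂(23/32)]
  = 0.51471 + 0.34244 = 0.85715 bits

H(Y|X) = H(X,Y) - H(X) = 2.32036 - 0.85715 = 1.4632 bits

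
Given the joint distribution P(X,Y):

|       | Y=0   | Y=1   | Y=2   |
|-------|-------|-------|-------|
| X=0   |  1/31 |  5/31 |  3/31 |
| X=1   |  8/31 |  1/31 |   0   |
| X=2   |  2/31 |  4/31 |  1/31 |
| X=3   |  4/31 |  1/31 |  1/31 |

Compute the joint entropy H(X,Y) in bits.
3.0715 bits

H(X,Y) = -Σ_{x,y} P(x,y) log₂ P(x,y). Per-cell terms -P(x,y)·log₂P(x,y):
  X=0: 0.1598, 0.4246, 0.3261
  X=1: 0.5043, 0.1598, 0.0000
  X=2: 0.2551, 0.3812, 0.1598
  X=3: 0.3812, 0.1598, 0.1598
  (cells with P = 0 contribute 0)
Sum of the 12 terms: H(X,Y) = 3.0715 bits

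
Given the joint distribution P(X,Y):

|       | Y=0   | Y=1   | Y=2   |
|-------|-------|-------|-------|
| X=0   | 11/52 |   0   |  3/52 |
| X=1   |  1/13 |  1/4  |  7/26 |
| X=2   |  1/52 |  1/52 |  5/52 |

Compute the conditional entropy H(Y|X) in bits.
1.2059 bits

H(Y|X) = H(X,Y) - H(X)

H(X,Y) = -Σ_{x,y} P(x,y) log₂ P(x,y). Per-cell terms -P(x,y)·log₂P(x,y):
  X=0: 0.47406, 0.00000, 0.23743
  X=1: 0.28465, 0.50000, 0.50968
  X=2: 0.10962, 0.10962, 0.32486
  (cells with P = 0 contribute 0)
Sum of the 9 terms: H(X,Y) = 2.5499 bits

Marginal of X (row sums):
  P(X=0) = 11/52 + 0 + 3/52 = 7/26
  P(X=1) = 1/13 + 1/4 + 7/26 = 31/52
  P(X=2) = 1/52 + 1/52 + 5/52 = 7/52
H(X) = -[(7/26)·log₂(7/26) + (31/52)·log₂(31/52) + (7/52)·log₂(7/52)]
  = 0.50968 + 0.44488 + 0.38945 = 1.3440 bits

H(Y|X) = H(X,Y) - H(X) = 2.5499 - 1.3440 = 1.2059 bits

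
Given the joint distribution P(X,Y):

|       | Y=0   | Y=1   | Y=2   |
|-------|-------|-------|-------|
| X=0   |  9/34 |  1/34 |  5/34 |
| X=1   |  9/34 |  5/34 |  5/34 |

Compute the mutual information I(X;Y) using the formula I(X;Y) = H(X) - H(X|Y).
0.0518 bits

I(X;Y) = H(X) - H(X|Y)

Marginal of X (row sums):
  P(X=0) = 9/34 + 1/34 + 5/34 = 15/34
  P(X=1) = 9/34 + 5/34 + 5/34 = 19/34
H(X) = -[(15/34)·log₂(15/34) + (19/34)·log₂(19/34)]
  = 0.520841 + 0.469152 = 0.989993 bits

Marginal of Y (column sums):
  P(Y=0) = 9/34 + 9/34 = 9/17
  P(Y=1) = 1/34 + 5/34 = 3/17
  P(Y=2) = 5/34 + 5/34 = 5/17
H(X|Y) = Σ_y P(y)·H(X|Y=y):
  Y=0: P(Y=0) = 9/17, P(X|Y=0) = (1/2, 1/2) → H(X|Y=0) = 1.000000
  Y=1: P(Y=1) = 3/17, P(X|Y=1) = (1/6, 5/6) → H(X|Y=1) = 0.650022
  Y=2: P(Y=2) = 5/17, P(X|Y=2) = (1/2, 1/2) → H(X|Y=2) = 1.000000
H(X|Y) = (9/17)·1.000000 + (3/17)·0.650022 + (5/17)·1.000000 = 0.938239 bits

I(X;Y) = H(X) - H(X|Y) = 0.989993 - 0.938239 = 0.0518 bits

Cross-check via I(X;Y) = H(X) + H(Y) - H(X,Y): computing H(Y) from the column sums and H(X,Y) from the 6 cells in the same way gives H(Y) = 1.446648 bits and H(X,Y) = 2.384887 bits, so
I(X;Y) = 0.989993 + 1.446648 - 2.384887 = 0.0518 bits ✓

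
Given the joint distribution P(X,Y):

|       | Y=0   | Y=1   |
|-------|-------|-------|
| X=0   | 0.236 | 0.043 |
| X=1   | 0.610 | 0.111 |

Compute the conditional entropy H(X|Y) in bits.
0.8541 bits

H(X|Y) = H(X,Y) - H(Y)

H(X,Y) = -Σ_{x,y} P(x,y) log₂ P(x,y). Per-cell terms -P(x,y)·log₂P(x,y):
  X=0: 0.49162133, 0.19519934
  X=1: 0.43500250, 0.35202189
Sum of the 4 terms: H(X,Y) = 1.4738451 bits

Marginal of Y (column sums):
  P(Y=0) = 0.236 + 0.610 = 0.846
  P(Y=1) = 0.043 + 0.111 = 0.154
H(Y) = -[0.846·log₂(0.846) + 0.154·log₂(0.154)]
  = 0.20411479 + 0.41564565 = 0.6197604 bits

H(X|Y) = H(X,Y) - H(Y) = 1.4738451 - 0.6197604 = 0.8541 bits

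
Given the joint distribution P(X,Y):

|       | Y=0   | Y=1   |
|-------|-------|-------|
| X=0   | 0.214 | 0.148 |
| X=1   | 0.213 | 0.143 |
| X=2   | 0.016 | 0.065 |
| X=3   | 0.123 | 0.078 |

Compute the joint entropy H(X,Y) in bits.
2.7711 bits

H(X,Y) = -Σ_{x,y} P(x,y) log₂ P(x,y). Per-cell terms -P(x,y)·log₂P(x,y):
  X=0: 0.4760, 0.4079
  X=1: 0.4752, 0.4012
  X=2: 0.0955, 0.2563
  X=3: 0.3719, 0.2871
Sum of the 8 terms: H(X,Y) = 2.7711 bits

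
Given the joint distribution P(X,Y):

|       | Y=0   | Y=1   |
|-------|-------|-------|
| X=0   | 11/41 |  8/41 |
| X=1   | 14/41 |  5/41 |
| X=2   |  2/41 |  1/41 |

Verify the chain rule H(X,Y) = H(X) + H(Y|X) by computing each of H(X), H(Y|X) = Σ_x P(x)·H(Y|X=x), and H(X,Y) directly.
H(X) = 1.3045 bits, H(Y|X) = 0.9076 bits, H(X,Y) = 2.2120 bits

Marginal of X (row sums):
  P(X=0) = 11/41 + 8/41 = 19/41
  P(X=1) = 14/41 + 5/41 = 19/41
  P(X=2) = 2/41 + 1/41 = 3/41
H(X) = -[(19/41)·log₂(19/41) + (19/41)·log₂(19/41) + (3/41)·log₂(3/41)]
  = 0.51422 + 0.51422 + 0.27604 = 1.3045 bits

H(Y|X) = Σ_x P(x)·H(Y|X=x):
  X=0: P(X=0) = 19/41, P(Y|X=0) = (11/19, 8/19) → H(Y|X=0) = 0.98194
  X=1: P(X=1) = 19/41, P(Y|X=1) = (14/19, 5/19) → H(Y|X=1) = 0.83147
  X=2: P(X=2) = 3/41, P(Y|X=2) = (2/3, 1/3) → H(Y|X=2) = 0.91830
H(Y|X) = (19/41)·0.98194 + (19/41)·0.83147 + (3/41)·0.91830 = 0.9076 bits

H(X,Y) = -Σ_{x,y} P(x,y) log₂ P(x,y). Per-cell terms -P(x,y)·log₂P(x,y):
  X=0: 0.50925, 0.46001
  X=1: 0.52934, 0.37020
  X=2: 0.21256, 0.13067
Sum of the 6 terms: H(X,Y) = 2.2120 bits

Chain rule check:
  H(X) + H(Y|X) = 1.3045 + 0.9076 = 2.2121 bits
  H(X,Y) = 2.2120 bits
✓ Chain rule verified (Δ = 0.0001 is 4-dp rounding noise: each of the three values was rounded independently).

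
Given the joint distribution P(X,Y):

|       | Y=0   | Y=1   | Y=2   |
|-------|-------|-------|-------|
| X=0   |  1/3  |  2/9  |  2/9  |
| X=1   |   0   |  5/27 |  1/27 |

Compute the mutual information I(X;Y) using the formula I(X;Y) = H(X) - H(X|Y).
0.2058 bits

I(X;Y) = H(X) - H(X|Y)

Marginal of X (row sums):
  P(X=0) = 1/3 + 2/9 + 2/9 = 7/9
  P(X=1) = 0 + 5/27 + 1/27 = 2/9
H(X) = -[(7/9)·log₂(7/9) + (2/9)·log₂(2/9)]
  = 0.2820 + 0.4822 = 0.7642 bits

Marginal of Y (column sums):
  P(Y=0) = 1/3 + 0 = 1/3
  P(Y=1) = 2/9 + 5/27 = 11/27
  P(Y=2) = 2/9 + 1/27 = 7/27
H(X|Y) = Σ_y P(y)·H(X|Y=y):
  Y=0: P(Y=0) = 1/3, P(X|Y=0) = (1, 0) → H(X|Y=0) = 0.0000
  Y=1: P(Y=1) = 11/27, P(X|Y=1) = (6/11, 5/11) → H(X|Y=1) = 0.9940
  Y=2: P(Y=2) = 7/27, P(X|Y=2) = (6/7, 1/7) → H(X|Y=2) = 0.5917
H(X|Y) = (1/3)·0.0000 + (11/27)·0.9940 + (7/27)·0.5917 = 0.5584 bits

I(X;Y) = H(X) - H(X|Y) = 0.7642 - 0.5584 = 0.2058 bits

Cross-check via I(X;Y) = H(X) + H(Y) - H(X,Y): computing H(Y) from the column sums and H(X,Y) from the 6 cells in the same way gives H(Y) = 1.5610 bits and H(X,Y) = 2.1194 bits, so
I(X;Y) = 0.7642 + 1.5610 - 2.1194 = 0.2058 bits ✓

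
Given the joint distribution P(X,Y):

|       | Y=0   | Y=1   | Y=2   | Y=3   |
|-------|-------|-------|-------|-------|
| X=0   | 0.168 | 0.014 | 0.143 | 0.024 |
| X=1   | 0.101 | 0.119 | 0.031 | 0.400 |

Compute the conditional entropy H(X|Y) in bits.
0.5721 bits

H(X|Y) = H(X,Y) - H(Y)

H(X,Y) = -Σ_{x,y} P(x,y) log₂ P(x,y). Per-cell terms -P(x,y)·log₂P(x,y):
  X=0: 0.43234, 0.08622, 0.40125, 0.12914
  X=1: 0.33406, 0.36545, 0.15536, 0.52877
Sum of the 8 terms: H(X,Y) = 2.4326 bits

Marginal of Y (column sums):
  P(Y=0) = 0.168 + 0.101 = 0.269
  P(Y=1) = 0.014 + 0.119 = 0.133
  P(Y=2) = 0.143 + 0.031 = 0.174
  P(Y=3) = 0.024 + 0.400 = 0.424
H(Y) = -[0.269·log₂(0.269) + 0.133·log₂(0.133) + 0.174·log₂(0.174) + 0.424·log₂(0.424)]
  = 0.50957 + 0.38710 + 0.43897 + 0.52485 = 1.8605 bits

H(X|Y) = H(X,Y) - H(Y) = 2.4326 - 1.8605 = 0.5721 bits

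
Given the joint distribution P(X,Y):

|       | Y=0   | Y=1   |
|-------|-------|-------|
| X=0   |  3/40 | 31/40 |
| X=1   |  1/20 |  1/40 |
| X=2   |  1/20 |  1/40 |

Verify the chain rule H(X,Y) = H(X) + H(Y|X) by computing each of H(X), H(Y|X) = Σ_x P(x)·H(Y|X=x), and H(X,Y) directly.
H(X) = 0.7598 bits, H(Y|X) = 0.5037 bits, H(X,Y) = 1.2636 bits

Marginal of X (row sums):
  P(X=0) = 3/40 + 31/40 = 17/20
  P(X=1) = 1/20 + 1/40 = 3/40
  P(X=2) = 1/20 + 1/40 = 3/40
H(X) = -[(17/20)·log₂(17/20) + (3/40)·log₂(3/40) + (3/40)·log₂(3/40)]
  = 0.19930 + 0.28027 + 0.28027 = 0.7598 bits

H(Y|X) = Σ_x P(x)·H(Y|X=x):
  X=0: P(X=0) = 17/20, P(Y|X=0) = (3/34, 31/34) → H(Y|X=0) = 0.43055
  X=1: P(X=1) = 3/40, P(Y|X=1) = (2/3, 1/3) → H(Y|X=1) = 0.91830
  X=2: P(X=2) = 3/40, P(Y|X=2) = (2/3, 1/3) → H(Y|X=2) = 0.91830
H(Y|X) = (17/20)·0.43055 + (3/40)·0.91830 + (3/40)·0.91830 = 0.5037 bits

H(X,Y) = -Σ_{x,y} P(x,y) log₂ P(x,y). Per-cell terms -P(x,y)·log₂P(x,y):
  X=0: 0.28027, 0.28499
  X=1: 0.21610, 0.13305
  X=2: 0.21610, 0.13305
Sum of the 6 terms: H(X,Y) = 1.2636 bits

Chain rule check:
  H(X) + H(Y|X) = 0.7598 + 0.5037 = 1.2635 bits
  H(X,Y) = 1.2636 bits
✓ Chain rule verified (Δ = 0.0001 is 4-dp rounding noise: each of the three values was rounded independently).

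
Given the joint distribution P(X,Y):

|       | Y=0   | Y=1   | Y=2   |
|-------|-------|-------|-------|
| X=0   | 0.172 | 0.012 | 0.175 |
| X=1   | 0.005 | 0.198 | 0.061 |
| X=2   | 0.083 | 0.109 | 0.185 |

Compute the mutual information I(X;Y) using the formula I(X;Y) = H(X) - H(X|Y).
0.3277 bits

I(X;Y) = H(X) - H(X|Y)

Marginal of X (row sums):
  P(X=0) = 0.172 + 0.012 + 0.175 = 0.359
  P(X=1) = 0.005 + 0.198 + 0.061 = 0.264
  P(X=2) = 0.083 + 0.109 + 0.185 = 0.377
H(X) = -[0.359·log₂(0.359) + 0.264·log₂(0.264) + 0.377·log₂(0.377)]
  = 0.5306 + 0.5072 + 0.5306 = 1.5684 bits

Marginal of Y (column sums):
  P(Y=0) = 0.172 + 0.005 + 0.083 = 0.260
  P(Y=1) = 0.012 + 0.198 + 0.109 = 0.319
  P(Y=2) = 0.175 + 0.061 + 0.185 = 0.421
H(X|Y) = Σ_y P(y)·H(X|Y=y):
  Y=0: P(Y=0) = 0.260, P(X|Y=0) = (43/65, 1/52, 83/260) → H(X|Y=0) = 1.0298
  Y=1: P(Y=1) = 0.319, P(X|Y=1) = (12/319, 18/29, 109/319) → H(X|Y=1) = 1.1345
  Y=2: P(Y=2) = 0.421, P(X|Y=2) = (175/421, 61/421, 185/421) → H(X|Y=2) = 1.4515
H(X|Y) = 0.260·1.0298 + 0.319·1.1345 + 0.421·1.4515 = 1.2407 bits

I(X;Y) = H(X) - H(X|Y) = 1.5684 - 1.2407 = 0.3277 bits

Cross-check via I(X;Y) = H(X) + H(Y) - H(X,Y): computing H(Y) from the column sums and H(X,Y) from the 9 cells in the same way gives H(Y) = 1.5566 bits and H(X,Y) = 2.7973 bits, so
I(X;Y) = 1.5684 + 1.5566 - 2.7973 = 0.3277 bits ✓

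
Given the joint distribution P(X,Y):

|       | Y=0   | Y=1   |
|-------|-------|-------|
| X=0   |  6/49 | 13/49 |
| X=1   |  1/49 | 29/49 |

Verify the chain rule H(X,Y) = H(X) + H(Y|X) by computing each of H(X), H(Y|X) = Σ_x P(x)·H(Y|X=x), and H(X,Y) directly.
H(X) = 0.9633 bits, H(Y|X) = 0.4780 bits, H(X,Y) = 1.4413 bits

Marginal of X (row sums):
  P(X=0) = 6/49 + 13/49 = 19/49
  P(X=1) = 1/49 + 29/49 = 30/49
H(X) = -[(19/49)·log₂(19/49) + (30/49)·log₂(30/49)]
  = 0.52998 + 0.43336 = 0.9633 bits

H(Y|X) = Σ_x P(x)·H(Y|X=x):
  X=0: P(X=0) = 19/49, P(Y|X=0) = (6/19, 13/19) → H(Y|X=0) = 0.89974
  X=1: P(X=1) = 30/49, P(Y|X=1) = (1/30, 29/30) → H(Y|X=1) = 0.21084
H(Y|X) = (19/49)·0.89974 + (30/49)·0.21084 = 0.4780 bits

H(X,Y) = -Σ_{x,y} P(x,y) log₂ P(x,y). Per-cell terms -P(x,y)·log₂P(x,y):
  X=0: 0.37099, 0.50787
  X=1: 0.11459, 0.44786
Sum of the 4 terms: H(X,Y) = 1.4413 bits

Chain rule check:
  H(X) + H(Y|X) = 0.9633 + 0.4780 = 1.4413 bits
  H(X,Y) = 1.4413 bits
✓ Chain rule verified.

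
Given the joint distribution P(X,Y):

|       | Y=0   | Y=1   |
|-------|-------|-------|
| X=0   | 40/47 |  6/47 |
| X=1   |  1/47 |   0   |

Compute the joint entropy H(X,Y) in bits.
0.6953 bits

H(X,Y) = -Σ_{x,y} P(x,y) log₂ P(x,y). Per-cell terms -P(x,y)·log₂P(x,y):
  X=0: 0.1980, 0.3791
  X=1: 0.1182, 0.0000
  (cells with P = 0 contribute 0)
Sum of the 4 terms: H(X,Y) = 0.6953 bits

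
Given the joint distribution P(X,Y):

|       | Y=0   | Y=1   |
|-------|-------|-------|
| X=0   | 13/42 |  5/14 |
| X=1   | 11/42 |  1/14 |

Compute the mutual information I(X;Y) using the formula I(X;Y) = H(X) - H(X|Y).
0.0712 bits

I(X;Y) = H(X) - H(X|Y)

Marginal of X (row sums):
  P(X=0) = 13/42 + 5/14 = 2/3
  P(X=1) = 11/42 + 1/14 = 1/3
H(X) = -[(2/3)·log₂(2/3) + (1/3)·log₂(1/3)]
  = 0.38998 + 0.52832 = 0.91830 bits

Marginal of Y (column sums):
  P(Y=0) = 13/42 + 11/42 = 4/7
  P(Y=1) = 5/14 + 1/14 = 3/7
H(X|Y) = Σ_y P(y)·H(X|Y=y):
  Y=0: P(Y=0) = 4/7, P(X|Y=0) = (13/24, 11/24) → H(X|Y=0) = 0.99498
  Y=1: P(Y=1) = 3/7, P(X|Y=1) = (5/6, 1/6) → H(X|Y=1) = 0.65002
H(X|Y) = (4/7)·0.99498 + (3/7)·0.65002 = 0.84714 bits

I(X;Y) = H(X) - H(X|Y) = 0.91830 - 0.84714 = 0.0712 bits

Cross-check via I(X;Y) = H(X) + H(Y) - H(X,Y): computing H(Y) from the column sums and H(X,Y) from the 4 cells in the same way gives H(Y) = 0.98523 bits and H(X,Y) = 1.83237 bits, so
I(X;Y) = 0.91830 + 0.98523 - 1.83237 = 0.0712 bits ✓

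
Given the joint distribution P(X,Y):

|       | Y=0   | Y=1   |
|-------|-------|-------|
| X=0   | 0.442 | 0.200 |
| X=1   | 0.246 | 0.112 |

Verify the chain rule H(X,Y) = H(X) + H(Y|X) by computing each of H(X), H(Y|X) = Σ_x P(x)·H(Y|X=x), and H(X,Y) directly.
H(X) = 0.9410 bits, H(Y|X) = 0.8955 bits, H(X,Y) = 1.8365 bits

Marginal of X (row sums):
  P(X=0) = 0.442 + 0.200 = 0.642
  P(X=1) = 0.246 + 0.112 = 0.358
H(X) = -[0.642·log₂(0.642) + 0.358·log₂(0.358)]
  = 0.41047 + 0.53054 = 0.9410 bits

H(Y|X) = Σ_x P(x)·H(Y|X=x):
  X=0: P(X=0) = 0.642, P(Y|X=0) = (221/321, 100/321) → H(Y|X=0) = 0.89493
  X=1: P(X=1) = 0.358, P(Y|X=1) = (123/179, 56/179) → H(Y|X=1) = 0.89643
H(Y|X) = 0.642·0.89493 + 0.358·0.89643 = 0.8955 bits

H(X,Y) = -Σ_{x,y} P(x,y) log₂ P(x,y). Per-cell terms -P(x,y)·log₂P(x,y):
  X=0: 0.52062, 0.46439
  X=1: 0.49772, 0.35374
Sum of the 4 terms: H(X,Y) = 1.8365 bits

Chain rule check:
  H(X) + H(Y|X) = 0.9410 + 0.8955 = 1.8365 bits
  H(X,Y) = 1.8365 bits
✓ Chain rule verified.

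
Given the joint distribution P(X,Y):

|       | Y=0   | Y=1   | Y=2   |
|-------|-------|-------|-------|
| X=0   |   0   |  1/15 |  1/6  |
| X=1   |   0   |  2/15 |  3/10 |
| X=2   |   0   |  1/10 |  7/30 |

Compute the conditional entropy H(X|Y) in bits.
1.5408 bits

H(X|Y) = H(X,Y) - H(Y)

H(X,Y) = -Σ_{x,y} P(x,y) log₂ P(x,y). Per-cell terms -P(x,y)·log₂P(x,y):
  X=0: 0.00000, 0.26046, 0.43083
  X=1: 0.00000, 0.38759, 0.52109
  X=2: 0.00000, 0.33219, 0.48989
  (cells with P = 0 contribute 0)
Sum of the 9 terms: H(X,Y) = 2.42205 bits

Marginal of Y (column sums):
  P(Y=0) = 0 + 0 + 0 = 0
  P(Y=1) = 1/15 + 2/15 + 1/10 = 3/10
  P(Y=2) = 1/6 + 3/10 + 7/30 = 7/10
H(Y) = -[(3/10)·log₂(3/10) + (7/10)·log₂(7/10)]   (outcomes with P = 0 contribute 0)
  = 0.52109 + 0.36020 = 0.88129 bits

H(X|Y) = H(X,Y) - H(Y) = 2.42205 - 0.88129 = 1.5408 bits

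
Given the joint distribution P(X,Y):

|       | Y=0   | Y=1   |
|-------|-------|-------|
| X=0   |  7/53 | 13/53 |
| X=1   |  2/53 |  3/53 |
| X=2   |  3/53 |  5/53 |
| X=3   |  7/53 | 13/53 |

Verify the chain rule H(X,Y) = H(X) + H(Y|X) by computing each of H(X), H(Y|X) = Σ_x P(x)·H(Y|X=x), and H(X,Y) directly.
H(X) = 1.7942 bits, H(Y|X) = 0.9406 bits, H(X,Y) = 2.7348 bits

Marginal of X (row sums):
  P(X=0) = 7/53 + 13/53 = 20/53
  P(X=1) = 2/53 + 3/53 = 5/53
  P(X=2) = 3/53 + 5/53 = 8/53
  P(X=3) = 7/53 + 13/53 = 20/53
H(X) = -[(20/53)·log₂(20/53) + (5/53)·log₂(5/53) + (8/53)·log₂(8/53) + (20/53)·log₂(20/53)]
  = 0.530563 + 0.321320 + 0.411762 + 0.530563 = 1.7942 bits

H(Y|X) = Σ_x P(x)·H(Y|X=x):
  X=0: P(X=0) = 20/53, P(Y|X=0) = (7/20, 13/20) → H(Y|X=0) = 0.934068
  X=1: P(X=1) = 5/53, P(Y|X=1) = (2/5, 3/5) → H(Y|X=1) = 0.970951
  X=2: P(X=2) = 8/53, P(Y|X=2) = (3/8, 5/8) → H(Y|X=2) = 0.954434
  X=3: P(X=3) = 20/53, P(Y|X=3) = (7/20, 13/20) → H(Y|X=3) = 0.934068
H(Y|X) = (20/53)·0.934068 + (5/53)·0.970951 + (8/53)·0.954434 + (20/53)·0.934068 = 0.9406 bits

H(X,Y) = -Σ_{x,y} P(x,y) log₂ P(x,y). Per-cell terms -P(x,y)·log₂P(x,y):
  X=0: 0.385735, 0.497307
  X=1: 0.178412, 0.234507
  X=2: 0.234507, 0.321320
  X=3: 0.385735, 0.497307
Sum of the 8 terms: H(X,Y) = 2.7348 bits

Chain rule check:
  H(X) + H(Y|X) = 1.7942 + 0.9406 = 2.7348 bits
  H(X,Y) = 2.7348 bits
✓ Chain rule verified.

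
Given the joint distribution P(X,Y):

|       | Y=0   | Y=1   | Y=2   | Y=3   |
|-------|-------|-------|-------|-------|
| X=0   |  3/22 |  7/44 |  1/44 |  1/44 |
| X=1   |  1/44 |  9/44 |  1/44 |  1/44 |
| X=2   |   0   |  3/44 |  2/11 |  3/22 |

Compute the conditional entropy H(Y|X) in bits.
1.4353 bits

H(Y|X) = H(X,Y) - H(X)

H(X,Y) = -Σ_{x,y} P(x,y) log₂ P(x,y). Per-cell terms -P(x,y)·log₂P(x,y):
  X=0: 0.39197, 0.42192, 0.12408, 0.12408
  X=1: 0.12408, 0.46831, 0.12408, 0.12408
  X=2: 0.00000, 0.26417, 0.44717, 0.39197
  (cells with P = 0 contribute 0)
Sum of the 12 terms: H(X,Y) = 3.0059 bits

Marginal of X (row sums):
  P(X=0) = 3/22 + 7/44 + 1/44 + 1/44 = 15/44
  P(X=1) = 1/44 + 9/44 + 1/44 + 1/44 = 3/11
  P(X=2) = 0 + 3/44 + 2/11 + 3/22 = 17/44
H(X) = -[(15/44)·log₂(15/44) + (3/11)·log₂(3/11) + (17/44)·log₂(17/44)]
  = 0.52928 + 0.51122 + 0.53008 = 1.5706 bits

H(Y|X) = H(X,Y) - H(X) = 3.0059 - 1.5706 = 1.4353 bits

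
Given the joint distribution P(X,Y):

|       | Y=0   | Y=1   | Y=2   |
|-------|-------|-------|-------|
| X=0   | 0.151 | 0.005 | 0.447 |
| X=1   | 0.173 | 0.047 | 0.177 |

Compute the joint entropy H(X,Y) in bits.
2.0567 bits

H(X,Y) = -Σ_{x,y} P(x,y) log₂ P(x,y). Per-cell terms -P(x,y)·log₂P(x,y):
  X=0: 0.4118, 0.0382, 0.5193
  X=1: 0.4379, 0.2073, 0.4422
Sum of the 6 terms: H(X,Y) = 2.0567 bits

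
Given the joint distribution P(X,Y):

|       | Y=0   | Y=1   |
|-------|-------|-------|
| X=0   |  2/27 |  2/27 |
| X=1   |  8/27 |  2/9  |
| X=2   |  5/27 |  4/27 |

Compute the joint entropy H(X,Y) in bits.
2.4171 bits

H(X,Y) = -Σ_{x,y} P(x,y) log₂ P(x,y). Per-cell terms -P(x,y)·log₂P(x,y):
  X=0: 0.27814, 0.27814
  X=1: 0.51997, 0.48221
  X=2: 0.45055, 0.40813
Sum of the 6 terms: H(X,Y) = 2.4171 bits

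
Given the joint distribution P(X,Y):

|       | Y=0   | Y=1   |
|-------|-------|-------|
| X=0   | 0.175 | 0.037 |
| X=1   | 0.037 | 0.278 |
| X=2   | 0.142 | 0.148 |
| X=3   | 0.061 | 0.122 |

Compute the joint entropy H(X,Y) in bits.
2.7297 bits

H(X,Y) = -Σ_{x,y} P(x,y) log₂ P(x,y). Per-cell terms -P(x,y)·log₂P(x,y):
  X=0: 0.4401, 0.1760
  X=1: 0.1760, 0.5134
  X=2: 0.3999, 0.4079
  X=3: 0.2461, 0.3703
Sum of the 8 terms: H(X,Y) = 2.7297 bits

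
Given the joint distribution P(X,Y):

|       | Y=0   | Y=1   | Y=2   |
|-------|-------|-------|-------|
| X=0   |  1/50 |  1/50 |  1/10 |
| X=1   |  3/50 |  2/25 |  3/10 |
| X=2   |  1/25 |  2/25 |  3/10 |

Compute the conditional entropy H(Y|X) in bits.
1.1685 bits

H(Y|X) = H(X,Y) - H(X)

H(X,Y) = -Σ_{x,y} P(x,y) log₂ P(x,y). Per-cell terms -P(x,y)·log₂P(x,y):
  X=0: 0.11288, 0.11288, 0.33219
  X=1: 0.24353, 0.29151, 0.52109
  X=2: 0.18575, 0.29151, 0.52109
Sum of the 9 terms: H(X,Y) = 2.6124 bits

Marginal of X (row sums):
  P(X=0) = 1/50 + 1/50 + 1/10 = 7/50
  P(X=1) = 3/50 + 2/25 + 3/10 = 11/25
  P(X=2) = 1/25 + 2/25 + 3/10 = 21/50
H(X) = -[(7/50)·log₂(7/50) + (11/25)·log₂(11/25) + (21/50)·log₂(21/50)]
  = 0.39711 + 0.52115 + 0.52565 = 1.4439 bits

H(Y|X) = H(X,Y) - H(X) = 2.6124 - 1.4439 = 1.1685 bits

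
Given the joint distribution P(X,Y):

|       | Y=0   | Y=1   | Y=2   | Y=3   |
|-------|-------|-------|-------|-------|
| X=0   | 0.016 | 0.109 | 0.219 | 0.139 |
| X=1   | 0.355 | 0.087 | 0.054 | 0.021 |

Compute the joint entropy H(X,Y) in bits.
2.5009 bits

H(X,Y) = -Σ_{x,y} P(x,y) log₂ P(x,y). Per-cell terms -P(x,y)·log₂P(x,y):
  X=0: 0.09545, 0.34854, 0.47983, 0.39571
  X=1: 0.53041, 0.30649, 0.22739, 0.11704
Sum of the 8 terms: H(X,Y) = 2.5009 bits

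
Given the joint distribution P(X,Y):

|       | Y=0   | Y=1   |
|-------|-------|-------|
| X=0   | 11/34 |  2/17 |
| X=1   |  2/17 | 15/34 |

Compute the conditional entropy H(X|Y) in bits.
0.7840 bits

H(X|Y) = H(X,Y) - H(Y)

H(X,Y) = -Σ_{x,y} P(x,y) log₂ P(x,y). Per-cell terms -P(x,y)·log₂P(x,y):
  X=0: 0.52672, 0.36323
  X=1: 0.36323, 0.52084
Sum of the 4 terms: H(X,Y) = 1.7740 bits

Marginal of Y (column sums):
  P(Y=0) = 11/34 + 2/17 = 15/34
  P(Y=1) = 2/17 + 15/34 = 19/34
H(Y) = -[(15/34)·log₂(15/34) + (19/34)·log₂(19/34)]
  = 0.52084 + 0.46915 = 0.9900 bits

H(X|Y) = H(X,Y) - H(Y) = 1.7740 - 0.9900 = 0.7840 bits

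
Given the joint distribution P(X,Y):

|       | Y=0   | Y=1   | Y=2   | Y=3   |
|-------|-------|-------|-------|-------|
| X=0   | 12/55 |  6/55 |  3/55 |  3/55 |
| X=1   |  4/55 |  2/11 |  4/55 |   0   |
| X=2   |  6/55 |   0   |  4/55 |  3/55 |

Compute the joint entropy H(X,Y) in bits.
3.1355 bits

H(X,Y) = -Σ_{x,y} P(x,y) log₂ P(x,y). Per-cell terms -P(x,y)·log₂P(x,y):
  X=0: 0.4792, 0.3487, 0.2289, 0.2289
  X=1: 0.2750, 0.4472, 0.2750, 0.0000
  X=2: 0.3487, 0.0000, 0.2750, 0.2289
  (cells with P = 0 contribute 0)
Sum of the 12 terms: H(X,Y) = 3.1355 bits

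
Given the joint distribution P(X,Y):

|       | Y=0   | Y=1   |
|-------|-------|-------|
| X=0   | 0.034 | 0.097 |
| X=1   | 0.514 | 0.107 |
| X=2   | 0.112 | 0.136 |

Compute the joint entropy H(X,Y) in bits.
2.0761 bits

H(X,Y) = -Σ_{x,y} P(x,y) log₂ P(x,y). Per-cell terms -P(x,y)·log₂P(x,y):
  X=0: 0.1659, 0.3265
  X=1: 0.4935, 0.3450
  X=2: 0.3537, 0.3915
Sum of the 6 terms: H(X,Y) = 2.0761 bits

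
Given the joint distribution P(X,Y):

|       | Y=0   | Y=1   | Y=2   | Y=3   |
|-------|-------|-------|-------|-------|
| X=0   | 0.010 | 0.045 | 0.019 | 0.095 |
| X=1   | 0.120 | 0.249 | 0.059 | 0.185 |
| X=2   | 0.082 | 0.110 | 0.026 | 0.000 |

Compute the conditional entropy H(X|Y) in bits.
1.1834 bits

H(X|Y) = H(X,Y) - H(Y)

H(X,Y) = -Σ_{x,y} P(x,y) log₂ P(x,y). Per-cell terms -P(x,y)·log₂P(x,y):
  X=0: 0.06644, 0.20133, 0.10864, 0.32261
  X=1: 0.36707, 0.49944, 0.24091, 0.45036
  X=2: 0.29588, 0.35029, 0.13690, 0.00000
  (cells with P = 0 contribute 0)
Sum of the 12 terms: H(X,Y) = 3.0399 bits

Marginal of Y (column sums):
  P(Y=0) = 0.010 + 0.120 + 0.082 = 0.212
  P(Y=1) = 0.045 + 0.249 + 0.110 = 0.404
  P(Y=2) = 0.019 + 0.059 + 0.026 = 0.104
  P(Y=3) = 0.095 + 0.185 + 0.000 = 0.280
H(Y) = -[0.212·log₂(0.212) + 0.404·log₂(0.404) + 0.104·log₂(0.104) + 0.280·log₂(0.280)]
  = 0.47443 + 0.52826 + 0.33960 + 0.51422 = 1.8565 bits

H(X|Y) = H(X,Y) - H(Y) = 3.0399 - 1.8565 = 1.1834 bits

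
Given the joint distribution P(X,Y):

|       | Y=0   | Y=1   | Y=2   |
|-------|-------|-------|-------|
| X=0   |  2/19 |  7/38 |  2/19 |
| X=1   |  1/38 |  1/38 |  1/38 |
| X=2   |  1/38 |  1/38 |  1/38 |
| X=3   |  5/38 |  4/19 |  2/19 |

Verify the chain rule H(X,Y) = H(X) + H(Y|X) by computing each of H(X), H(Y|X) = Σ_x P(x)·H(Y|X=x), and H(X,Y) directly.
H(X) = 1.6269 bits, H(Y|X) = 1.5352 bits, H(X,Y) = 3.1621 bits

Marginal of X (row sums):
  P(X=0) = 2/19 + 7/38 + 2/19 = 15/38
  P(X=1) = 1/38 + 1/38 + 1/38 = 3/38
  P(X=2) = 1/38 + 1/38 + 1/38 = 3/38
  P(X=3) = 5/38 + 4/19 + 2/19 = 17/38
H(X) = -[(15/38)·log₂(15/38) + (3/38)·log₂(3/38) + (3/38)·log₂(3/38) + (17/38)·log₂(17/38)]
  = 0.52936 + 0.28918 + 0.28918 + 0.51916 = 1.6269 bits

H(Y|X) = Σ_x P(x)·H(Y|X=x):
  X=0: P(X=0) = 15/38, P(Y|X=0) = (4/15, 7/15, 4/15) → H(Y|X=0) = 1.53012
  X=1: P(X=1) = 3/38, P(Y|X=1) = (1/3, 1/3, 1/3) → H(Y|X=1) = 1.58496
  X=2: P(X=2) = 3/38, P(Y|X=2) = (1/3, 1/3, 1/3) → H(Y|X=2) = 1.58496
  X=3: P(X=3) = 17/38, P(Y|X=3) = (5/17, 8/17, 4/17) → H(Y|X=3) = 1.52219
H(Y|X) = (15/38)·1.53012 + (3/38)·1.58496 + (3/38)·1.58496 + (17/38)·1.52219 = 1.5352 bits

H(X,Y) = -Σ_{x,y} P(x,y) log₂ P(x,y). Per-cell terms -P(x,y)·log₂P(x,y):
  X=0: 0.34189, 0.44958, 0.34189
  X=1: 0.13810, 0.13810, 0.13810
  X=2: 0.13810, 0.13810, 0.13810
  X=3: 0.38500, 0.47325, 0.34189
Sum of the 12 terms: H(X,Y) = 3.1621 bits

Chain rule check:
  H(X) + H(Y|X) = 1.6269 + 1.5352 = 3.1621 bits
  H(X,Y) = 3.1621 bits
✓ Chain rule verified.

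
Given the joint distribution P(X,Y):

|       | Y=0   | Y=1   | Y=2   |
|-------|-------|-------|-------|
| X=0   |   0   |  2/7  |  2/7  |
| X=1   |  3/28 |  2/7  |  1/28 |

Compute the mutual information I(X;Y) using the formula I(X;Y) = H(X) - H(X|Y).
0.2520 bits

I(X;Y) = H(X) - H(X|Y)

Marginal of X (row sums):
  P(X=0) = 0 + 2/7 + 2/7 = 4/7
  P(X=1) = 3/28 + 2/7 + 1/28 = 3/7
H(X) = -[(4/7)·log₂(4/7) + (3/7)·log₂(3/7)]
  = 0.4613 + 0.5239 = 0.9852 bits

Marginal of Y (column sums):
  P(Y=0) = 0 + 3/28 = 3/28
  P(Y=1) = 2/7 + 2/7 = 4/7
  P(Y=2) = 2/7 + 1/28 = 9/28
H(X|Y) = Σ_y P(y)·H(X|Y=y):
  Y=0: P(Y=0) = 3/28, P(X|Y=0) = (0, 1) → H(X|Y=0) = 0.0000
  Y=1: P(Y=1) = 4/7, P(X|Y=1) = (1/2, 1/2) → H(X|Y=1) = 1.0000
  Y=2: P(Y=2) = 9/28, P(X|Y=2) = (8/9, 1/9) → H(X|Y=2) = 0.5033
H(X|Y) = (3/28)·0.0000 + (4/7)·1.0000 + (9/28)·0.5033 = 0.7332 bits

I(X;Y) = H(X) - H(X|Y) = 0.9852 - 0.7332 = 0.2520 bits

Cross-check via I(X;Y) = H(X) + H(Y) - H(X,Y): computing H(Y) from the column sums and H(X,Y) from the 6 cells in the same way gives H(Y) = 1.3329 bits and H(X,Y) = 2.0661 bits, so
I(X;Y) = 0.9852 + 1.3329 - 2.0661 = 0.2520 bits ✓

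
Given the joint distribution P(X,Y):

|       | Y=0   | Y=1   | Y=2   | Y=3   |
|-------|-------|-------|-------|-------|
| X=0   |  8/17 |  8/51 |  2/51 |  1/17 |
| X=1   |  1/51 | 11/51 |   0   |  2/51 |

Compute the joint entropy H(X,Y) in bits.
2.1264 bits

H(X,Y) = -Σ_{x,y} P(x,y) log₂ P(x,y). Per-cell terms -P(x,y)·log₂P(x,y):
  X=0: 0.51175, 0.41920, 0.18323, 0.24044
  X=1: 0.11122, 0.47731, 0.00000, 0.18323
  (cells with P = 0 contribute 0)
Sum of the 8 terms: H(X,Y) = 2.1264 bits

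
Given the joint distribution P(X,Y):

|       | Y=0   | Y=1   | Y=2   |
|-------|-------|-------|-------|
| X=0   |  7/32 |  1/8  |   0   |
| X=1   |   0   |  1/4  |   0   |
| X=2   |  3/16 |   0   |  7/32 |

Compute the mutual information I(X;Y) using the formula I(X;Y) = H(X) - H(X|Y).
0.8086 bits

I(X;Y) = H(X) - H(X|Y)

Marginal of X (row sums):
  P(X=0) = 7/32 + 1/8 + 0 = 11/32
  P(X=1) = 0 + 1/4 + 0 = 1/4
  P(X=2) = 3/16 + 0 + 7/32 = 13/32
H(X) = -[(11/32)·log₂(11/32) + (1/4)·log₂(1/4) + (13/32)·log₂(13/32)]
  = 0.5296 + 0.5000 + 0.5279 = 1.5575 bits

Marginal of Y (column sums):
  P(Y=0) = 7/32 + 0 + 3/16 = 13/32
  P(Y=1) = 1/8 + 1/4 + 0 = 3/8
  P(Y=2) = 0 + 0 + 7/32 = 7/32
H(X|Y) = Σ_y P(y)·H(X|Y=y):
  Y=0: P(Y=0) = 13/32, P(X|Y=0) = (7/13, 0, 6/13) → H(X|Y=0) = 0.9957
  Y=1: P(Y=1) = 3/8, P(X|Y=1) = (1/3, 2/3, 0) → H(X|Y=1) = 0.9183
  Y=2: P(Y=2) = 7/32, P(X|Y=2) = (0, 0, 1) → H(X|Y=2) = 0.0000
H(X|Y) = (13/32)·0.9957 + (3/8)·0.9183 + (7/32)·0.0000 = 0.7489 bits

I(X;Y) = H(X) - H(X|Y) = 1.5575 - 0.7489 = 0.8086 bits

Cross-check via I(X;Y) = H(X) + H(Y) - H(X,Y): computing H(Y) from the column sums and H(X,Y) from the 9 cells in the same way gives H(Y) = 1.5382 bits and H(X,Y) = 2.2871 bits, so
I(X;Y) = 1.5575 + 1.5382 - 2.2871 = 0.8086 bits ✓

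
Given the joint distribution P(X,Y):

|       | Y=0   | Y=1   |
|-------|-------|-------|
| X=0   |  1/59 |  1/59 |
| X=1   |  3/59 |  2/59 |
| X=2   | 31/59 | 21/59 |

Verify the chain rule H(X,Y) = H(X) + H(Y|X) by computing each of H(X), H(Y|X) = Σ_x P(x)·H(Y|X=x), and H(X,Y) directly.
H(X) = 0.6279 bits, H(Y|X) = 0.9739 bits, H(X,Y) = 1.6017 bits

Marginal of X (row sums):
  P(X=0) = 1/59 + 1/59 = 2/59
  P(X=1) = 3/59 + 2/59 = 5/59
  P(X=2) = 31/59 + 21/59 = 52/59
H(X) = -[(2/59)·log₂(2/59) + (5/59)·log₂(5/59) + (52/59)·log₂(52/59)]
  = 0.1655 + 0.3018 + 0.1606 = 0.6279 bits

H(Y|X) = Σ_x P(x)·H(Y|X=x):
  X=0: P(X=0) = 2/59, P(Y|X=0) = (1/2, 1/2) → H(Y|X=0) = 1.0000
  X=1: P(X=1) = 5/59, P(Y|X=1) = (3/5, 2/5) → H(Y|X=1) = 0.9710
  X=2: P(X=2) = 52/59, P(Y|X=2) = (31/52, 21/52) → H(Y|X=2) = 0.9732
H(Y|X) = (2/59)·1.0000 + (5/59)·0.9710 + (52/59)·0.9732 = 0.9739 bits

H(X,Y) = -Σ_{x,y} P(x,y) log₂ P(x,y). Per-cell terms -P(x,y)·log₂P(x,y):
  X=0: 0.0997, 0.0997
  X=1: 0.2185, 0.1655
  X=2: 0.4878, 0.5305
Sum of the 6 terms: H(X,Y) = 1.6017 bits

Chain rule check:
  H(X) + H(Y|X) = 0.6279 + 0.9739 = 1.6018 bits
  H(X,Y) = 1.6017 bits
✓ Chain rule verified (Δ = 0.0001 is 4-dp rounding noise: each of the three values was rounded independently).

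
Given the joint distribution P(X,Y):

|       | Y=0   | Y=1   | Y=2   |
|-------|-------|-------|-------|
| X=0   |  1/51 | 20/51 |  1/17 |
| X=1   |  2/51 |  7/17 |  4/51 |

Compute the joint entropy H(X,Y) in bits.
1.8796 bits

H(X,Y) = -Σ_{x,y} P(x,y) log₂ P(x,y). Per-cell terms -P(x,y)·log₂P(x,y):
  X=0: 0.11122, 0.52961, 0.24044
  X=1: 0.18323, 0.52710, 0.28803
Sum of the 6 terms: H(X,Y) = 1.8796 bits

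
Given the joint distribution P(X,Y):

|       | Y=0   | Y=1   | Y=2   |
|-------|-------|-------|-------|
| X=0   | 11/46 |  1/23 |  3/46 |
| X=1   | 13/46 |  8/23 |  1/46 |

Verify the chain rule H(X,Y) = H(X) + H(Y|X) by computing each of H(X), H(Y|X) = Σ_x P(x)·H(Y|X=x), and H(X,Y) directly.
H(X) = 0.9321 bits, H(Y|X) = 1.1803 bits, H(X,Y) = 2.1124 bits

Marginal of X (row sums):
  P(X=0) = 11/46 + 1/23 + 3/46 = 8/23
  P(X=1) = 13/46 + 8/23 + 1/46 = 15/23
H(X) = -[(8/23)·log₂(8/23) + (15/23)·log₂(15/23)]
  = 0.5299 + 0.4022 = 0.9321 bits

H(Y|X) = Σ_x P(x)·H(Y|X=x):
  X=0: P(X=0) = 8/23, P(Y|X=0) = (11/16, 1/8, 3/16) → H(Y|X=0) = 1.1995
  X=1: P(X=1) = 15/23, P(Y|X=1) = (13/30, 8/15, 1/30) → H(Y|X=1) = 1.1700
H(Y|X) = (8/23)·1.1995 + (15/23)·1.1700 = 1.1803 bits

H(X,Y) = -Σ_{x,y} P(x,y) log₂ P(x,y). Per-cell terms -P(x,y)·log₂P(x,y):
  X=0: 0.4936, 0.1967, 0.2569
  X=1: 0.5152, 0.5299, 0.1201
Sum of the 6 terms: H(X,Y) = 2.1124 bits

Chain rule check:
  H(X) + H(Y|X) = 0.9321 + 1.1803 = 2.1124 bits
  H(X,Y) = 2.1124 bits
✓ Chain rule verified.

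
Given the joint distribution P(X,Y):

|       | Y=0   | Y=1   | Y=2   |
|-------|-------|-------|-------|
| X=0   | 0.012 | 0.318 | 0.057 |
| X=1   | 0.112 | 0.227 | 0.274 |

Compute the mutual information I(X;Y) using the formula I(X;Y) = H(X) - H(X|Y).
0.1526 bits

I(X;Y) = H(X) - H(X|Y)

Marginal of X (row sums):
  P(X=0) = 0.012 + 0.318 + 0.057 = 0.387
  P(X=1) = 0.112 + 0.227 + 0.274 = 0.613
H(X) = -[0.387·log₂(0.387) + 0.613·log₂(0.613)]
  = 0.5300 + 0.4328 = 0.9628 bits

Marginal of Y (column sums):
  P(Y=0) = 0.012 + 0.112 = 0.124
  P(Y=1) = 0.318 + 0.227 = 0.545
  P(Y=2) = 0.057 + 0.274 = 0.331
H(X|Y) = Σ_y P(y)·H(X|Y=y):
  Y=0: P(Y=0) = 0.124, P(X|Y=0) = (3/31, 28/31) → H(X|Y=0) = 0.4587
  Y=1: P(Y=1) = 0.545, P(X|Y=1) = (318/545, 227/545) → H(X|Y=1) = 0.9798
  Y=2: P(Y=2) = 0.331, P(X|Y=2) = (57/331, 274/331) → H(X|Y=2) = 0.6627
H(X|Y) = 0.124·0.4587 + 0.545·0.9798 + 0.331·0.6627 = 0.8102 bits

I(X;Y) = H(X) - H(X|Y) = 0.9628 - 0.8102 = 0.1526 bits

Cross-check via I(X;Y) = H(X) + H(Y) - H(X,Y): computing H(Y) from the column sums and H(X,Y) from the 6 cells in the same way gives H(Y) = 1.3787 bits and H(X,Y) = 2.1889 bits, so
I(X;Y) = 0.9628 + 1.3787 - 2.1889 = 0.1526 bits ✓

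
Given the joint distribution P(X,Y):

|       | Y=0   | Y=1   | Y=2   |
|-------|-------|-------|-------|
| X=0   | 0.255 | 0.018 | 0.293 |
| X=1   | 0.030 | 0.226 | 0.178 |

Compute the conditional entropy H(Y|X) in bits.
1.2185 bits

H(Y|X) = H(X,Y) - H(X)

H(X,Y) = -Σ_{x,y} P(x,y) log₂ P(x,y). Per-cell terms -P(x,y)·log₂P(x,y):
  X=0: 0.50271, 0.10433, 0.51891
  X=1: 0.15177, 0.48491, 0.44323
Sum of the 6 terms: H(X,Y) = 2.2059 bits

Marginal of X (row sums):
  P(X=0) = 0.255 + 0.018 + 0.293 = 0.566
  P(X=1) = 0.030 + 0.226 + 0.178 = 0.434
H(X) = -[0.566·log₂(0.566) + 0.434·log₂(0.434)]
  = 0.46476 + 0.52264 = 0.9874 bits

H(Y|X) = H(X,Y) - H(X) = 2.2059 - 0.9874 = 1.2185 bits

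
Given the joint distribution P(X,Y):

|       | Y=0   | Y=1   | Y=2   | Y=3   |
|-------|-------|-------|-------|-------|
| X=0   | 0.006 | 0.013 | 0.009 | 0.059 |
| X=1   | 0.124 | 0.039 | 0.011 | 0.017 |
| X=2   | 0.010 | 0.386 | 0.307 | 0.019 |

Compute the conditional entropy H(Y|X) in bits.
1.2815 bits

H(Y|X) = H(X,Y) - H(X)

H(X,Y) = -Σ_{x,y} P(x,y) log₂ P(x,y). Per-cell terms -P(x,y)·log₂P(x,y):
  X=0: 0.04428, 0.08145, 0.06116, 0.24091
  X=1: 0.37344, 0.18253, 0.07157, 0.09993
  X=2: 0.06644, 0.53010, 0.52303, 0.10864
Sum of the 12 terms: H(X,Y) = 2.3835 bits

Marginal of X (row sums):
  P(X=0) = 0.006 + 0.013 + 0.009 + 0.059 = 0.087
  P(X=1) = 0.124 + 0.039 + 0.011 + 0.017 = 0.191
  P(X=2) = 0.010 + 0.386 + 0.307 + 0.019 = 0.722
H(X) = -[0.087·log₂(0.087) + 0.191·log₂(0.191) + 0.722·log₂(0.722)]
  = 0.30649 + 0.45618 + 0.33929 = 1.1020 bits

H(Y|X) = H(X,Y) - H(X) = 2.3835 - 1.1020 = 1.2815 bits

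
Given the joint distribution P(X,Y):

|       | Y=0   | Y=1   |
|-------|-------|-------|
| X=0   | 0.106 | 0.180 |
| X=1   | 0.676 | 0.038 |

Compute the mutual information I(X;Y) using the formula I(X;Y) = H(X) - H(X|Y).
0.2703 bits

I(X;Y) = H(X) - H(X|Y)

Marginal of X (row sums):
  P(X=0) = 0.106 + 0.180 = 0.286
  P(X=1) = 0.676 + 0.038 = 0.714
H(X) = -[0.286·log₂(0.286) + 0.714·log₂(0.714)]
  = 0.5165 + 0.3470 = 0.8635 bits

Marginal of Y (column sums):
  P(Y=0) = 0.106 + 0.676 = 0.782
  P(Y=1) = 0.180 + 0.038 = 0.218
H(X|Y) = Σ_y P(y)·H(X|Y=y):
  Y=0: P(Y=0) = 0.782, P(X|Y=0) = (53/391, 338/391) → H(X|Y=0) = 0.5725
  Y=1: P(Y=1) = 0.218, P(X|Y=1) = (90/109, 19/109) → H(X|Y=1) = 0.6675
H(X|Y) = 0.782·0.5725 + 0.218·0.6675 = 0.5932 bits

I(X;Y) = H(X) - H(X|Y) = 0.8635 - 0.5932 = 0.2703 bits

Cross-check via I(X;Y) = H(X) + H(Y) - H(X,Y): computing H(Y) from the column sums and H(X,Y) from the 4 cells in the same way gives H(Y) = 0.7565 bits and H(X,Y) = 1.3497 bits, so
I(X;Y) = 0.8635 + 0.7565 - 1.3497 = 0.2703 bits ✓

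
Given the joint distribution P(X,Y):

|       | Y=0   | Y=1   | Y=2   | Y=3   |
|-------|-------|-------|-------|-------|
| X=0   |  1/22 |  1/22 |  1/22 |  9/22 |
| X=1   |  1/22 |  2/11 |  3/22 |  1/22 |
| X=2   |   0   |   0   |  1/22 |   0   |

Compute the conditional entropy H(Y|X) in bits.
1.3757 bits

H(Y|X) = H(X,Y) - H(X)

H(X,Y) = -Σ_{x,y} P(x,y) log₂ P(x,y). Per-cell terms -P(x,y)·log₂P(x,y):
  X=0: 0.2027, 0.2027, 0.2027, 0.5275
  X=1: 0.2027, 0.4472, 0.3920, 0.2027
  X=2: 0.0000, 0.0000, 0.2027, 0.0000
  (cells with P = 0 contribute 0)
Sum of the 12 terms: H(X,Y) = 2.5829 bits

Marginal of X (row sums):
  P(X=0) = 1/22 + 1/22 + 1/22 + 9/22 = 6/11
  P(X=1) = 1/22 + 2/11 + 3/22 + 1/22 = 9/22
  P(X=2) = 0 + 0 + 1/22 + 0 = 1/22
H(X) = -[(6/11)·log₂(6/11) + (9/22)·log₂(9/22) + (1/22)·log₂(1/22)]
  = 0.4770 + 0.5275 + 0.2027 = 1.2072 bits

H(Y|X) = H(X,Y) - H(X) = 2.5829 - 1.2072 = 1.3757 bits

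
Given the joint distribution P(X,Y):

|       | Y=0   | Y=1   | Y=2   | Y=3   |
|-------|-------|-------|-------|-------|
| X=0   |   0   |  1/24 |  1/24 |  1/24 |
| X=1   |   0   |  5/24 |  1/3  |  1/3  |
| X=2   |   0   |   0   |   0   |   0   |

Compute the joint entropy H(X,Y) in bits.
2.1012 bits

H(X,Y) = -Σ_{x,y} P(x,y) log₂ P(x,y). Per-cell terms -P(x,y)·log₂P(x,y):
  X=0: 0.00000, 0.19104, 0.19104, 0.19104
  X=1: 0.00000, 0.47147, 0.52832, 0.52832
  X=2: 0.00000, 0.00000, 0.00000, 0.00000
  (cells with P = 0 contribute 0)
Sum of the 12 terms: H(X,Y) = 2.1012 bits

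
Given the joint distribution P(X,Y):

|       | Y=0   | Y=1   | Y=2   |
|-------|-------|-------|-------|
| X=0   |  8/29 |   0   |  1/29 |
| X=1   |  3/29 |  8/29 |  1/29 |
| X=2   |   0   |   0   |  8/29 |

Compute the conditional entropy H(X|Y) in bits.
0.6386 bits

H(X|Y) = H(X,Y) - H(Y)

H(X,Y) = -Σ_{x,y} P(x,y) log₂ P(x,y). Per-cell terms -P(x,y)·log₂P(x,y):
  X=0: 0.51255, 0.00000, 0.16752
  X=1: 0.33859, 0.51255, 0.16752
  X=2: 0.00000, 0.00000, 0.51255
  (cells with P = 0 contribute 0)
Sum of the 9 terms: H(X,Y) = 2.2113 bits

Marginal of Y (column sums):
  P(Y=0) = 8/29 + 3/29 + 0 = 11/29
  P(Y=1) = 0 + 8/29 + 0 = 8/29
  P(Y=2) = 1/29 + 1/29 + 8/29 = 10/29
H(Y) = -[(11/29)·log₂(11/29) + (8/29)·log₂(8/29) + (10/29)·log₂(10/29)]
  = 0.53048 + 0.51255 + 0.52967 = 1.5727 bits

H(X|Y) = H(X,Y) - H(Y) = 2.2113 - 1.5727 = 0.6386 bits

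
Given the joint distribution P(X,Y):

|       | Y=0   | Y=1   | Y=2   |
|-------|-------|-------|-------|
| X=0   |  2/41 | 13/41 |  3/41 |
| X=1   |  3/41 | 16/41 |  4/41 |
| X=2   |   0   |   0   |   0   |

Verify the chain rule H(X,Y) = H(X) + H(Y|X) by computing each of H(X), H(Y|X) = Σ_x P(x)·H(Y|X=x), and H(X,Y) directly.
H(X) = 0.9892 bits, H(Y|X) = 1.1582 bits, H(X,Y) = 2.1474 bits

Marginal of X (row sums):
  P(X=0) = 2/41 + 13/41 + 3/41 = 18/41
  P(X=1) = 3/41 + 16/41 + 4/41 = 23/41
  P(X=2) = 0 + 0 + 0 = 0
H(X) = -[(18/41)·log₂(18/41) + (23/41)·log₂(23/41)]   (outcomes with P = 0 contribute 0)
  = 0.5214 + 0.4678 = 0.9892 bits

H(Y|X) = Σ_x P(x)·H(Y|X=x):
  X=0: P(X=0) = 18/41, P(Y|X=0) = (1/9, 13/18, 1/6) → H(Y|X=0) = 1.1221
  X=1: P(X=1) = 23/41, P(Y|X=1) = (3/23, 16/23, 4/23) → H(Y|X=1) = 1.1864
  X=2: P(X=2) = 0 → contributes 0
H(Y|X) = (18/41)·1.1221 + (23/41)·1.1864 = 1.1582 bits

H(X,Y) = -Σ_{x,y} P(x,y) log₂ P(x,y). Per-cell terms -P(x,y)·log₂P(x,y):
  X=0: 0.2126, 0.5254, 0.2760
  X=1: 0.2760, 0.5298, 0.3276
  X=2: 0.0000, 0.0000, 0.0000
  (cells with P = 0 contribute 0)
Sum of the 9 terms: H(X,Y) = 2.1474 bits

Chain rule check:
  H(X) + H(Y|X) = 0.9892 + 1.1582 = 2.1474 bits
  H(X,Y) = 2.1474 bits
✓ Chain rule verified.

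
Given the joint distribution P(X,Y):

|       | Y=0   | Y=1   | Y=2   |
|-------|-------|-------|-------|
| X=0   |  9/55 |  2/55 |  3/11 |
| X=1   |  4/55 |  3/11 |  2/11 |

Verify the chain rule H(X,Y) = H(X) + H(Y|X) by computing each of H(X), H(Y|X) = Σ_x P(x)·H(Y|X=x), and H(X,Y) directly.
H(X) = 0.9979 bits, H(Y|X) = 1.3480 bits, H(X,Y) = 2.3458 bits

Marginal of X (row sums):
  P(X=0) = 9/55 + 2/55 + 3/11 = 26/55
  P(X=1) = 4/55 + 3/11 + 2/11 = 29/55
H(X) = -[(26/55)·log₂(26/55) + (29/55)·log₂(29/55)]
  = 0.5110 + 0.4869 = 0.9979 bits

H(Y|X) = Σ_x P(x)·H(Y|X=x):
  X=0: P(X=0) = 26/55, P(Y|X=0) = (9/26, 1/13, 15/26) → H(Y|X=0) = 1.2723
  X=1: P(X=1) = 29/55, P(Y|X=1) = (4/29, 15/29, 10/29) → H(Y|X=1) = 1.4158
H(Y|X) = (26/55)·1.2723 + (29/55)·1.4158 = 1.3480 bits

H(X,Y) = -Σ_{x,y} P(x,y) log₂ P(x,y). Per-cell terms -P(x,y)·log₂P(x,y):
  X=0: 0.4273, 0.1739, 0.5112
  X=1: 0.2750, 0.5112, 0.4472
Sum of the 6 terms: H(X,Y) = 2.3458 bits

Chain rule check:
  H(X) + H(Y|X) = 0.9979 + 1.3480 = 2.3459 bits
  H(X,Y) = 2.3458 bits
✓ Chain rule verified (Δ = 0.0001 is 4-dp rounding noise: each of the three values was rounded independently).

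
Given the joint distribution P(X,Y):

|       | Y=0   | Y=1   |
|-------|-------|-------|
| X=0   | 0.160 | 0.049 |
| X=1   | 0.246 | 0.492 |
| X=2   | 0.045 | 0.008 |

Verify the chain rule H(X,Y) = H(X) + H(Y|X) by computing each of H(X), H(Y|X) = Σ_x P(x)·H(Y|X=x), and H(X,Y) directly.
H(X) = 1.0201 bits, H(Y|X) = 0.8744 bits, H(X,Y) = 1.8944 bits

Marginal of X (row sums):
  P(X=0) = 0.160 + 0.049 = 0.209
  P(X=1) = 0.246 + 0.492 = 0.738
  P(X=2) = 0.045 + 0.008 = 0.053
H(X) = -[0.209·log₂(0.209) + 0.738·log₂(0.738) + 0.053·log₂(0.053)]
  = 0.472011 + 0.323471 + 0.224607 = 1.0201 bits

H(Y|X) = Σ_x P(x)·H(Y|X=x):
  X=0: P(X=0) = 0.209, P(Y|X=0) = (160/209, 49/209) → H(Y|X=0) = 0.785688
  X=1: P(X=1) = 0.738, P(Y|X=1) = (1/3, 2/3) → H(Y|X=1) = 0.918296
  X=2: P(X=2) = 0.053, P(Y|X=2) = (45/53, 8/53) → H(Y|X=2) = 0.612196
H(Y|X) = 0.209·0.785688 + 0.738·0.918296 + 0.053·0.612196 = 0.8744 bits

H(X,Y) = -Σ_{x,y} P(x,y) log₂ P(x,y). Per-cell terms -P(x,y)·log₂P(x,y):
  X=0: 0.423017, 0.213203
  X=1: 0.497724, 0.503449
  X=2: 0.201327, 0.055726
Sum of the 6 terms: H(X,Y) = 1.8944 bits

Chain rule check:
  H(X) + H(Y|X) = 1.0201 + 0.8744 = 1.8945 bits
  H(X,Y) = 1.8944 bits
✓ Chain rule verified (Δ = 0.0001 is 4-dp rounding noise: each of the three values was rounded independently).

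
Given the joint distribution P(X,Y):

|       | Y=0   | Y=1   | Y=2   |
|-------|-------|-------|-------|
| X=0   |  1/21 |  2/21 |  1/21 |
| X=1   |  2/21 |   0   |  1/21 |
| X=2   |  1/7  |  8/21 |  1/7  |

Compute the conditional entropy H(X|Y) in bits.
1.0871 bits

H(X|Y) = H(X,Y) - H(Y)

H(X,Y) = -Σ_{x,y} P(x,y) log₂ P(x,y). Per-cell terms -P(x,y)·log₂P(x,y):
  X=0: 0.209158, 0.323078, 0.209158
  X=1: 0.323078, 0.000000, 0.209158
  X=2: 0.401051, 0.530407, 0.401051
  (cells with P = 0 contribute 0)
Sum of the 9 terms: H(X,Y) = 2.60614 bits

Marginal of Y (column sums):
  P(Y=0) = 1/21 + 2/21 + 1/7 = 2/7
  P(Y=1) = 2/21 + 0 + 8/21 = 10/21
  P(Y=2) = 1/21 + 1/21 + 1/7 = 5/21
H(Y) = -[(2/7)·log₂(2/7) + (10/21)·log₂(10/21) + (5/21)·log₂(5/21)]
  = 0.516387 + 0.509709 + 0.492950 = 1.51905 bits

H(X|Y) = H(X,Y) - H(Y) = 2.60614 - 1.51905 = 1.0871 bits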